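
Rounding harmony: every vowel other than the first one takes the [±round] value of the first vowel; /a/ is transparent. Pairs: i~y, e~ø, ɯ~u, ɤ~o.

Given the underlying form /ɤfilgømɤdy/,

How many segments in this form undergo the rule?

/ø/ harmonizes with /ɤ/ ([-round]) → [e]
/y/ harmonizes with /ɤ/ ([-round]) → [i]
2 segments change.

2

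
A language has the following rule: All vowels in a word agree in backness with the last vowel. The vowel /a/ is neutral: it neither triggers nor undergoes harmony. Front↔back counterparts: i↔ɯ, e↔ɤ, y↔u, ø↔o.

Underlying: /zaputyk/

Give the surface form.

/u/ harmonizes with /y/ ([-back]) → [y]

[zapytyk]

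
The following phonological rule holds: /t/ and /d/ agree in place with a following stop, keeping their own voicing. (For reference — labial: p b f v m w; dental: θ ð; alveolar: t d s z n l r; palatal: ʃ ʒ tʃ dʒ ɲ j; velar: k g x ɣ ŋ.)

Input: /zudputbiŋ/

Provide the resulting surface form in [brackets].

[zubpupbiŋ]

/d/ before /p/ (labial) → [b]
/t/ before /b/ (labial) → [p]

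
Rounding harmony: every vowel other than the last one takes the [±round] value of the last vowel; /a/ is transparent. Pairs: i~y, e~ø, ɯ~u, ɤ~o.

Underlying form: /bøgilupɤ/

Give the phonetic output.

[begilɯpɤ]

/ø/ harmonizes with /ɤ/ ([-round]) → [e]
/u/ harmonizes with /ɤ/ ([-round]) → [ɯ]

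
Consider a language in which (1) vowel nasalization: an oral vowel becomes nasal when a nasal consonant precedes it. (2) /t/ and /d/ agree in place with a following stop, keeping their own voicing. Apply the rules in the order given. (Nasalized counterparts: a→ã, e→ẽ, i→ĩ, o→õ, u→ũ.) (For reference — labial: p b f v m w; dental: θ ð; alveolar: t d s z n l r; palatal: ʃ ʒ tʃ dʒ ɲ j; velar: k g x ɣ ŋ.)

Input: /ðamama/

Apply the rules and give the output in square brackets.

[ðamãmã]

Rule 1: /a/ after nasal /m/ → [ã]
Rule 1: /a/ after nasal /m/ → [ã]
After rule 1: ðamãmã
Rule 2: no segment meets the rule's conditions; no change.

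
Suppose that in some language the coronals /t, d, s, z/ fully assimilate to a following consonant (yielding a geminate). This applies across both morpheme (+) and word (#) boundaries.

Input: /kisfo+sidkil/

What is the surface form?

/s/ before /f/ → [f] (total assimilation)
/d/ before /k/ → [k] (total assimilation)

[kiffo+sikkil]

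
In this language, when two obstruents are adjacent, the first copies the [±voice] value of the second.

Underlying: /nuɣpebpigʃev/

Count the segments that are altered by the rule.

3

/ɣ/ before /p/ (voiceless) → [x]
/b/ before /p/ (voiceless) → [p]
/g/ before /ʃ/ (voiceless) → [k]
3 segments change.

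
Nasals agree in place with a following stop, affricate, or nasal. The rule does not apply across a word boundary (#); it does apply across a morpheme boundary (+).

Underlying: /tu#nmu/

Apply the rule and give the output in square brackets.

/n/ before /m/ (labial) → [m]

[tu#mmu]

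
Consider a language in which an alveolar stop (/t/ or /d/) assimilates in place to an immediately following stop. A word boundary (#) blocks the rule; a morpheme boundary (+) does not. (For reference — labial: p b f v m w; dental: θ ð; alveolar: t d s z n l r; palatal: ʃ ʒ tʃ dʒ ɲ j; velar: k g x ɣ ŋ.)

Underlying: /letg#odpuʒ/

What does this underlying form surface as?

/t/ before /g/ (velar) → [k]
/d/ before /p/ (labial) → [b]

[lekg#obpuʒ]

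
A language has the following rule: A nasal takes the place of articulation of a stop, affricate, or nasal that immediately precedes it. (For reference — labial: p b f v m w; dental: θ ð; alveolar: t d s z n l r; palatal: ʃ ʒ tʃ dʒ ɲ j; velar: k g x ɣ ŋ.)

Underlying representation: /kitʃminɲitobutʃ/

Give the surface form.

[kitʃɲinnitobutʃ]

/m/ after /tʃ/ (palatal) → [ɲ]
/ɲ/ after /n/ (alveolar) → [n]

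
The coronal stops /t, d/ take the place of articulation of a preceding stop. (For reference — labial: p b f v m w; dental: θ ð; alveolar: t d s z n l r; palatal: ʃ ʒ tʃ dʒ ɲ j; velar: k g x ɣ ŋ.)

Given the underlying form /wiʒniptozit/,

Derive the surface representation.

/t/ after /p/ (labial) → [p]

[wiʒnippozit]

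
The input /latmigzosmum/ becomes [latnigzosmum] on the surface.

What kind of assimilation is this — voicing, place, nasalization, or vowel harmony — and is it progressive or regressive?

/m/→[n].
Each target copies a feature from the preceding segment, so the direction is progressive.

place assimilation, progressive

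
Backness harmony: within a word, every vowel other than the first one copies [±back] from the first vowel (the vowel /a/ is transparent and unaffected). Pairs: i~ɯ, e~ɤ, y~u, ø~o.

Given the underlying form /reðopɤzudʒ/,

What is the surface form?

[reðøpezydʒ]

/o/ harmonizes with /e/ ([-back]) → [ø]
/ɤ/ harmonizes with /e/ ([-back]) → [e]
/u/ harmonizes with /e/ ([-back]) → [y]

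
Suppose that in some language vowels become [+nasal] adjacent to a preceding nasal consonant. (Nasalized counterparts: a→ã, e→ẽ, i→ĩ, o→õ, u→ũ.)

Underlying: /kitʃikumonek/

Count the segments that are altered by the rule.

/o/ after nasal /m/ → [õ]
/e/ after nasal /n/ → [ẽ]
2 segments change.

2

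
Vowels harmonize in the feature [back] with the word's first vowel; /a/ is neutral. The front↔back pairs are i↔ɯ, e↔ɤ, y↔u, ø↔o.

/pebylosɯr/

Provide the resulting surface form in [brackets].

/o/ harmonizes with /e/ ([-back]) → [ø]
/ɯ/ harmonizes with /e/ ([-back]) → [i]

[pebyløsir]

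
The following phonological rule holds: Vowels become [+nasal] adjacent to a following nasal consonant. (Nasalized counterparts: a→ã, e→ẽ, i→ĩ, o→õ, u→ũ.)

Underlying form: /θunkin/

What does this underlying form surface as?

/u/ before nasal /n/ → [ũ]
/i/ before nasal /n/ → [ĩ]

[θũnkĩn]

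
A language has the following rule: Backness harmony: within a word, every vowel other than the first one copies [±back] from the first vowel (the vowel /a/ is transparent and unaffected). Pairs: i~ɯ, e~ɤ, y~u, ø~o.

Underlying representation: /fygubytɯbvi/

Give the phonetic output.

/u/ harmonizes with /y/ ([-back]) → [y]
/ɯ/ harmonizes with /y/ ([-back]) → [i]

[fygybytibvi]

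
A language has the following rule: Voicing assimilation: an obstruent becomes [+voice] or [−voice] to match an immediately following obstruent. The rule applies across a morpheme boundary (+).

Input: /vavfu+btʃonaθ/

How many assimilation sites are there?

/v/ before /f/ (voiceless) → [f]
/b/ before /tʃ/ (voiceless) → [p]
2 segments change.

2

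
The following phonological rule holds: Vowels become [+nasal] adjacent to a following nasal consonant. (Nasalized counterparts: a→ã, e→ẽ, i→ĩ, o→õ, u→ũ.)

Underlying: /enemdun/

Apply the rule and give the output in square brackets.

[ẽnẽmdũn]

/e/ before nasal /n/ → [ẽ]
/e/ before nasal /m/ → [ẽ]
/u/ before nasal /n/ → [ũ]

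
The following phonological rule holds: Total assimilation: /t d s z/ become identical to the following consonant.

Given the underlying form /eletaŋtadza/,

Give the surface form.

[eletaŋtazza]

/d/ before /z/ → [z] (total assimilation)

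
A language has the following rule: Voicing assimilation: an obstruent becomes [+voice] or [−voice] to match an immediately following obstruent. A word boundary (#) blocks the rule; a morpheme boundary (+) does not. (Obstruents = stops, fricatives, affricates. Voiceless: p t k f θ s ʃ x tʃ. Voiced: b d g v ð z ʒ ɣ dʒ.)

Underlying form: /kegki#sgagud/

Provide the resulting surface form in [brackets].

[kekki#zgagud]

/g/ before /k/ (voiceless) → [k]
/s/ before /g/ (voiced) → [z]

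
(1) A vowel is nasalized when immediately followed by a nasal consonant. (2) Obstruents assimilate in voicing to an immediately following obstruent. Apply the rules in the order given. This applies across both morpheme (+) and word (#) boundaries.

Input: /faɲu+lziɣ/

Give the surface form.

Rule 1: /a/ before nasal /ɲ/ → [ã]
After rule 1: fãɲu+lziɣ
Rule 2: no segment meets the rule's conditions; no change.

[fãɲu+lziɣ]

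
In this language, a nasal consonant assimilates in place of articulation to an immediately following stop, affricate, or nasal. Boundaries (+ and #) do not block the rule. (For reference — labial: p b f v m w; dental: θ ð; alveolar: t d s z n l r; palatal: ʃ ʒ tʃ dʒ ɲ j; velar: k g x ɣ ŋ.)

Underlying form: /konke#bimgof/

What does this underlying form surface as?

[koŋke#biŋgof]

/n/ before /k/ (velar) → [ŋ]
/m/ before /g/ (velar) → [ŋ]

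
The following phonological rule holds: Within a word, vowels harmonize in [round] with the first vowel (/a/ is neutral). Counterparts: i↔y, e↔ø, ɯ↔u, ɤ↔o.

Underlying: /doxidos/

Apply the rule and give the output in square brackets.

/i/ harmonizes with /o/ ([+round]) → [y]

[doxydos]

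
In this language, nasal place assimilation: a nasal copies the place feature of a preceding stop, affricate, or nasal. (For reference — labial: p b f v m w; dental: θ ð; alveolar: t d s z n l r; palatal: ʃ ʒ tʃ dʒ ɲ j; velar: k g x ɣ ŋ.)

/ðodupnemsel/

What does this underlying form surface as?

[ðodupmemsel]

/n/ after /p/ (labial) → [m]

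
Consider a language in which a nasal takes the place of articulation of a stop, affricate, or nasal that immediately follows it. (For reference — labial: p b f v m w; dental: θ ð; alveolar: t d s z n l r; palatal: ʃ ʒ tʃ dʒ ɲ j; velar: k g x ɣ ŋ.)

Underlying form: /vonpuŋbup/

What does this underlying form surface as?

/n/ before /p/ (labial) → [m]
/ŋ/ before /b/ (labial) → [m]

[vompumbup]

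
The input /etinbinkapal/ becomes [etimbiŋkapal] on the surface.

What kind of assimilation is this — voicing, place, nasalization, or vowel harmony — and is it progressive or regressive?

/n/→[m] /n/→[ŋ].
Each target copies a feature from the following segment, so the direction is regressive.

place assimilation, regressive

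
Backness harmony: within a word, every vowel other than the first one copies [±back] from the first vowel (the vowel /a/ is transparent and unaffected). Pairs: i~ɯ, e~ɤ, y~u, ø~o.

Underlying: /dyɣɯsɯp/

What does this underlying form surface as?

/ɯ/ harmonizes with /y/ ([-back]) → [i]
/ɯ/ harmonizes with /y/ ([-back]) → [i]

[dyɣisip]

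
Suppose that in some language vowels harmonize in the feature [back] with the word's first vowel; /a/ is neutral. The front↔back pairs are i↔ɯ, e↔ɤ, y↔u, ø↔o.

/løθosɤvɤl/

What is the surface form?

/o/ harmonizes with /ø/ ([-back]) → [ø]
/ɤ/ harmonizes with /ø/ ([-back]) → [e]
/ɤ/ harmonizes with /ø/ ([-back]) → [e]

[løθøsevel]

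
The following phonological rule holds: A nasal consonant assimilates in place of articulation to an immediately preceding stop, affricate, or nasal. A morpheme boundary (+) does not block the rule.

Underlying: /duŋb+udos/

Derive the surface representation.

[duŋb+udos]

no segment meets the rule's conditions; no change.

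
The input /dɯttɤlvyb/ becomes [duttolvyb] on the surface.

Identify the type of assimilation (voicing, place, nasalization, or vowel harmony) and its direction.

vowel harmony, regressive

/ɯ/→[u] /ɤ/→[o].
Vowels agree with the last vowel, so the harmony is regressive.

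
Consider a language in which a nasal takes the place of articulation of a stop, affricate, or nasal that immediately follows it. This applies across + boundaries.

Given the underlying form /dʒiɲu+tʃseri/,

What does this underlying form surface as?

[dʒiɲu+tʃseri]

no segment meets the rule's conditions; no change.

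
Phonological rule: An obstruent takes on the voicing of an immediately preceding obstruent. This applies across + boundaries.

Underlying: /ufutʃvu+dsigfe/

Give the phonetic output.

/v/ after /tʃ/ (voiceless) → [f]
/s/ after /d/ (voiced) → [z]
/f/ after /g/ (voiced) → [v]

[ufutʃfu+dzigve]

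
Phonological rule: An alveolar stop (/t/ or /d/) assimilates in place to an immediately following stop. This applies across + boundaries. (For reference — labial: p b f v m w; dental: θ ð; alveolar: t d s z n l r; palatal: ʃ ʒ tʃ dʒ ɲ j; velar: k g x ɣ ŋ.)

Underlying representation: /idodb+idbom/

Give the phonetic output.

[idobb+ibbom]

/d/ before /b/ (labial) → [b]
/d/ before /b/ (labial) → [b]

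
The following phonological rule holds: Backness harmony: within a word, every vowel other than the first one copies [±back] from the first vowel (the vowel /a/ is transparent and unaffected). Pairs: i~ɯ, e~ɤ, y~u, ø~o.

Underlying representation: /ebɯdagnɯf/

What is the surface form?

/ɯ/ harmonizes with /e/ ([-back]) → [i]
/ɯ/ harmonizes with /e/ ([-back]) → [i]

[ebidagnif]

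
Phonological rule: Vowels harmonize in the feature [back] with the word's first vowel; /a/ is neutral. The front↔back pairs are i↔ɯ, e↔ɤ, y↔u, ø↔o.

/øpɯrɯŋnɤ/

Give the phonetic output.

[øpiriŋne]

/ɯ/ harmonizes with /ø/ ([-back]) → [i]
/ɯ/ harmonizes with /ø/ ([-back]) → [i]
/ɤ/ harmonizes with /ø/ ([-back]) → [e]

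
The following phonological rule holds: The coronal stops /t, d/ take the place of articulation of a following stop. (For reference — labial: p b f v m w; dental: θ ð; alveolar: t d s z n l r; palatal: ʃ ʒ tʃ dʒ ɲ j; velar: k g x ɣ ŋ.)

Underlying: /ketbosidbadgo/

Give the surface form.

/t/ before /b/ (labial) → [p]
/d/ before /b/ (labial) → [b]
/d/ before /g/ (velar) → [g]

[kepbosibbaggo]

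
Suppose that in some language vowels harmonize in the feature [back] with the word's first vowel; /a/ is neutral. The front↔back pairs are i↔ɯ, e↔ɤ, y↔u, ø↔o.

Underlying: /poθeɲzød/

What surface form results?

/e/ harmonizes with /o/ ([+back]) → [ɤ]
/ø/ harmonizes with /o/ ([+back]) → [o]

[poθɤɲzod]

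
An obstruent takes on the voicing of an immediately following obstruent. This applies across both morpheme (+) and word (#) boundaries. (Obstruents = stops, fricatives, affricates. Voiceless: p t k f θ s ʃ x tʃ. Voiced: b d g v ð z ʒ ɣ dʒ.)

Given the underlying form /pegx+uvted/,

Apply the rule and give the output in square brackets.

/g/ before /x/ (voiceless) → [k]
/v/ before /t/ (voiceless) → [f]

[pekx+ufted]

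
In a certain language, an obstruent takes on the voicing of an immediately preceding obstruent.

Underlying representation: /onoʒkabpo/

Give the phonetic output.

[onoʒgabbo]

/k/ after /ʒ/ (voiced) → [g]
/p/ after /b/ (voiced) → [b]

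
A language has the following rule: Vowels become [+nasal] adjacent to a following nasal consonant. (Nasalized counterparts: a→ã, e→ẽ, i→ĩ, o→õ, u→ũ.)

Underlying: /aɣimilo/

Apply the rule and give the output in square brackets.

[aɣĩmilo]

/i/ before nasal /m/ → [ĩ]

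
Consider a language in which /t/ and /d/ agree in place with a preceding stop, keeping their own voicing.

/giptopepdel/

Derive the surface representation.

[gippopepbel]

/t/ after /p/ (labial) → [p]
/d/ after /p/ (labial) → [b]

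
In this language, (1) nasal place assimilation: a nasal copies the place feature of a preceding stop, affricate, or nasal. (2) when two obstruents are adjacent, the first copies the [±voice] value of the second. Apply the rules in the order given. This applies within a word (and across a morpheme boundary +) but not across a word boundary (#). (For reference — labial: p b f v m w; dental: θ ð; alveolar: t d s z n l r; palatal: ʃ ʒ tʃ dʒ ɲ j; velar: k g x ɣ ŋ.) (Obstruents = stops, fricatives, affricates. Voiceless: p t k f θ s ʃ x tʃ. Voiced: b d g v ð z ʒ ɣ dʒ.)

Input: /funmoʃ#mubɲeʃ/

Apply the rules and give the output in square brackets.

[funnoʃ#mubmeʃ]

Rule 1: /m/ after /n/ (alveolar) → [n]
Rule 1: /ɲ/ after /b/ (labial) → [m]
After rule 1: funnoʃ#mubmeʃ
Rule 2: no segment meets the rule's conditions; no change.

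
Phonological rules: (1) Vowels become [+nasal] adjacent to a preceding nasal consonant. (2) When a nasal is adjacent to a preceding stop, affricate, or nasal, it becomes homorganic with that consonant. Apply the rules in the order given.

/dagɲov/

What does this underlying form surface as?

Rule 1: /o/ after nasal /ɲ/ → [õ]
After rule 1: dagɲõv
Rule 2: /ɲ/ after /g/ (velar) → [ŋ]

[dagŋõv]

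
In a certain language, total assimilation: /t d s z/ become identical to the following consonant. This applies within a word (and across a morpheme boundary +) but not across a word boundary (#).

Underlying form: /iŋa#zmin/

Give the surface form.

/z/ before /m/ → [m] (total assimilation)

[iŋa#mmin]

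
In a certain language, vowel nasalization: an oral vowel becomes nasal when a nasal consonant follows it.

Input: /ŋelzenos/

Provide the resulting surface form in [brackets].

[ŋelzẽnos]

/e/ before nasal /n/ → [ẽ]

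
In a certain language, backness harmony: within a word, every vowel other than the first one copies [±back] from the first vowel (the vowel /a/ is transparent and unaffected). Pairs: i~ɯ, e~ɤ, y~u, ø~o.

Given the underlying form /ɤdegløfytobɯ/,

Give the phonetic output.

/e/ harmonizes with /ɤ/ ([+back]) → [ɤ]
/ø/ harmonizes with /ɤ/ ([+back]) → [o]
/y/ harmonizes with /ɤ/ ([+back]) → [u]

[ɤdɤglofutobɯ]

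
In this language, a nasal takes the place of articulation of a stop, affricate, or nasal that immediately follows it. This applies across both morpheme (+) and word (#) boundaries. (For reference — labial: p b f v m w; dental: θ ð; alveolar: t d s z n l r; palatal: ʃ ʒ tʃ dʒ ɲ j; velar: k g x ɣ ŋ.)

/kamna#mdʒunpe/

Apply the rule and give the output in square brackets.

/m/ before /n/ (alveolar) → [n]
/m/ before /dʒ/ (palatal) → [ɲ]
/n/ before /p/ (labial) → [m]

[kanna#ɲdʒumpe]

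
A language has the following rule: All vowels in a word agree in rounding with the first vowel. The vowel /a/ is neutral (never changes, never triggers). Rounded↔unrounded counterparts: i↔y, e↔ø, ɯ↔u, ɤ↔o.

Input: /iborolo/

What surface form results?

/o/ harmonizes with /i/ ([-round]) → [ɤ]
/o/ harmonizes with /i/ ([-round]) → [ɤ]
/o/ harmonizes with /i/ ([-round]) → [ɤ]

[ibɤrɤlɤ]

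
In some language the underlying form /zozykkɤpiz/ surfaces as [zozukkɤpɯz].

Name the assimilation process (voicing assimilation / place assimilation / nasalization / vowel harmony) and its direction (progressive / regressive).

/y/→[u] /i/→[ɯ].
Vowels agree with the first vowel, so the harmony is progressive.

vowel harmony, progressive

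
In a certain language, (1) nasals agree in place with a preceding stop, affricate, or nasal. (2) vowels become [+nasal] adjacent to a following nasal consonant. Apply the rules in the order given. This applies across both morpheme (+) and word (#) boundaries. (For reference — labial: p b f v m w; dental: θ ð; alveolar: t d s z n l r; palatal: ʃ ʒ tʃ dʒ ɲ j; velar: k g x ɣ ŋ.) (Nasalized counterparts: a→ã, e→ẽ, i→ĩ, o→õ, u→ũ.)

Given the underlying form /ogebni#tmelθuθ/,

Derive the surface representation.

[ogebmi#tnelθuθ]

Rule 1: /n/ after /b/ (labial) → [m]
Rule 1: /m/ after /t/ (alveolar) → [n]
After rule 1: ogebmi#tnelθuθ
Rule 2: no segment meets the rule's conditions; no change.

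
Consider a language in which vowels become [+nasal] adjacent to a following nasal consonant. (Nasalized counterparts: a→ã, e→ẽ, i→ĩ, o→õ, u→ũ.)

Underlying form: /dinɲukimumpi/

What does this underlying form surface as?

[dĩnɲukĩmũmpi]

/i/ before nasal /n/ → [ĩ]
/i/ before nasal /m/ → [ĩ]
/u/ before nasal /m/ → [ũ]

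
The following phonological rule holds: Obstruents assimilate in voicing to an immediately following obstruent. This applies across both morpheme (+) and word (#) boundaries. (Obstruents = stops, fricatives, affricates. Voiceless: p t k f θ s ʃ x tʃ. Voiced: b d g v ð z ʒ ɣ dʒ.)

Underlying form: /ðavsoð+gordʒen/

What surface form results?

/v/ before /s/ (voiceless) → [f]

[ðafsoð+gordʒen]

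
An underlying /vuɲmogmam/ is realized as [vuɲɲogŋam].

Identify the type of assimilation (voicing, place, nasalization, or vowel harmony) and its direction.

/m/→[ɲ] /m/→[ŋ].
Each target copies a feature from the preceding segment, so the direction is progressive.

place assimilation, progressive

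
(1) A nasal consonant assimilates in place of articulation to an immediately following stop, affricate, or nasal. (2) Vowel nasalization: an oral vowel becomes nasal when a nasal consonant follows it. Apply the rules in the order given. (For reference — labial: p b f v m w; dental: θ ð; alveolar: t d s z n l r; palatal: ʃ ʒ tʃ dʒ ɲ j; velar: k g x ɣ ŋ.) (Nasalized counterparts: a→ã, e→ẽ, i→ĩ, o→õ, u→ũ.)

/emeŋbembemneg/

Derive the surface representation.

Rule 1: /ŋ/ before /b/ (labial) → [m]
Rule 1: /m/ before /n/ (alveolar) → [n]
After rule 1: emembembenneg
Rule 2: /e/ before nasal /m/ → [ẽ]
Rule 2: /e/ before nasal /m/ → [ẽ]
Rule 2: /e/ before nasal /m/ → [ẽ]
Rule 2: /e/ before nasal /n/ → [ẽ]

[ẽmẽmbẽmbẽnneg]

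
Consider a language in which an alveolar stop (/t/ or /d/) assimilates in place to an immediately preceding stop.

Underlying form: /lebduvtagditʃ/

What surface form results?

[lebbuvtaggitʃ]

/d/ after /b/ (labial) → [b]
/d/ after /g/ (velar) → [g]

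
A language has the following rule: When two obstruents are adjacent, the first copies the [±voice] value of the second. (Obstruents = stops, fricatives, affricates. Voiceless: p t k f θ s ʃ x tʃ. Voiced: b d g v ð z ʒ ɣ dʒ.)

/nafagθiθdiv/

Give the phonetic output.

/g/ before /θ/ (voiceless) → [k]
/θ/ before /d/ (voiced) → [ð]

[nafakθiðdiv]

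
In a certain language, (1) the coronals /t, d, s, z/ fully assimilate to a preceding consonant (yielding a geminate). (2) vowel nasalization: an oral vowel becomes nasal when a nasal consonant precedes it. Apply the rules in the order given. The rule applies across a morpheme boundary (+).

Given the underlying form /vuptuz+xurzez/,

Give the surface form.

Rule 1: /t/ after /p/ → [p] (total assimilation)
Rule 1: /z/ after /r/ → [r] (total assimilation)
After rule 1: vuppuz+xurrez
Rule 2: no segment meets the rule's conditions; no change.

[vuppuz+xurrez]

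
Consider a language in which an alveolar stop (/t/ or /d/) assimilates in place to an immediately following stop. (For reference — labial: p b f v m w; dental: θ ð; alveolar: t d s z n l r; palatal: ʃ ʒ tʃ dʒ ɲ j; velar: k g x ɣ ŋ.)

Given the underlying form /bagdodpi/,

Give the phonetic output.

/d/ before /p/ (labial) → [b]

[bagdobpi]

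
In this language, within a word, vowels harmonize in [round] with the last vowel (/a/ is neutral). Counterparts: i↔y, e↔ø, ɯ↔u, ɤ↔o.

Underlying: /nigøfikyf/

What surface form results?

[nygøfykyf]

/i/ harmonizes with /y/ ([+round]) → [y]
/i/ harmonizes with /y/ ([+round]) → [y]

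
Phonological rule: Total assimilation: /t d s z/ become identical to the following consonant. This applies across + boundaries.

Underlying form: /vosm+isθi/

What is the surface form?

/s/ before /m/ → [m] (total assimilation)
/s/ before /θ/ → [θ] (total assimilation)

[vomm+iθθi]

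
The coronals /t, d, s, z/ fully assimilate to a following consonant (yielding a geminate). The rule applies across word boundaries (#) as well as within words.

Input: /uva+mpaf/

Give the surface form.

no segment meets the rule's conditions; no change.

[uva+mpaf]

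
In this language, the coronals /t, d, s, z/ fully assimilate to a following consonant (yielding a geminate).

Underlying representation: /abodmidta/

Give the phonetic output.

[abommitta]

/d/ before /m/ → [m] (total assimilation)
/d/ before /t/ → [t] (total assimilation)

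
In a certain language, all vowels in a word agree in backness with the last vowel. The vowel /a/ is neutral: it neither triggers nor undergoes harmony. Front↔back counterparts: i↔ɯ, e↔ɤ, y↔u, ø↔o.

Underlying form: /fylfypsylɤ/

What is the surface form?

[fulfupsulɤ]

/y/ harmonizes with /ɤ/ ([+back]) → [u]
/y/ harmonizes with /ɤ/ ([+back]) → [u]
/y/ harmonizes with /ɤ/ ([+back]) → [u]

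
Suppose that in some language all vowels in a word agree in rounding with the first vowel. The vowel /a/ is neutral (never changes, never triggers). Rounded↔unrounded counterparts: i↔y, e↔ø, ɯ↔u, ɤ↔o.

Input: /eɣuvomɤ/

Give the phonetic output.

/u/ harmonizes with /e/ ([-round]) → [ɯ]
/o/ harmonizes with /e/ ([-round]) → [ɤ]

[eɣɯvɤmɤ]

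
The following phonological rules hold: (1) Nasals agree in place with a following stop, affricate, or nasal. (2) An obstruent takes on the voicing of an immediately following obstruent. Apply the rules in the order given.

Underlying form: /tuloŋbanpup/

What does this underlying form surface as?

Rule 1: /ŋ/ before /b/ (labial) → [m]
Rule 1: /n/ before /p/ (labial) → [m]
After rule 1: tulombampup
Rule 2: no segment meets the rule's conditions; no change.

[tulombampup]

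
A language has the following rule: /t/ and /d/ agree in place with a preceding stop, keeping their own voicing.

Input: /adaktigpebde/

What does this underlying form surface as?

/t/ after /k/ (velar) → [k]
/d/ after /b/ (labial) → [b]

[adakkigpebbe]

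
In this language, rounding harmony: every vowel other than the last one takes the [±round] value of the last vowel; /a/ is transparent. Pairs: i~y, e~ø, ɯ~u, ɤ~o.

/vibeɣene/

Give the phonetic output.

no segment meets the rule's conditions; no change.

[vibeɣene]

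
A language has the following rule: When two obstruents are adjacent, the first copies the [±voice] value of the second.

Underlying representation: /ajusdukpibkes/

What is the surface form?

/s/ before /d/ (voiced) → [z]
/b/ before /k/ (voiceless) → [p]

[ajuzdukpipkes]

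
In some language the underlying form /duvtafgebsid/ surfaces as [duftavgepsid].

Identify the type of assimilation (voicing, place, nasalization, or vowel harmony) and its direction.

/v/→[f] /f/→[v] /b/→[p].
Each target copies a feature from the following segment, so the direction is regressive.

voicing assimilation, regressive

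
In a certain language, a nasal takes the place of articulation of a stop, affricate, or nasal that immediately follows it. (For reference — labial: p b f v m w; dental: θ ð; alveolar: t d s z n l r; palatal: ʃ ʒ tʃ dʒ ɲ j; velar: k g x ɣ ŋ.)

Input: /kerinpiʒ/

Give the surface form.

[kerimpiʒ]

/n/ before /p/ (labial) → [m]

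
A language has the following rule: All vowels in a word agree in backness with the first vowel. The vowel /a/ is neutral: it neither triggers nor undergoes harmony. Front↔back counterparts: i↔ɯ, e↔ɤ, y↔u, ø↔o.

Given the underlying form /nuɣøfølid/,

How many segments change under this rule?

3

/ø/ harmonizes with /u/ ([+back]) → [o]
/ø/ harmonizes with /u/ ([+back]) → [o]
/i/ harmonizes with /u/ ([+back]) → [ɯ]
3 segments change.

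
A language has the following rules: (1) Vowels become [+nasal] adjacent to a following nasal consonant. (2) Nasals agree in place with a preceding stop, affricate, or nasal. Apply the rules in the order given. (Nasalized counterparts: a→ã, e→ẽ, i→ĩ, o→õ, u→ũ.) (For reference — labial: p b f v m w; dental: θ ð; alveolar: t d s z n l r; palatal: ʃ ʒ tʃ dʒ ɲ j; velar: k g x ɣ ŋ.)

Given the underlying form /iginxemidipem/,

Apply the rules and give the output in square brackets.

[igĩnxẽmidipẽm]

Rule 1: /i/ before nasal /n/ → [ĩ]
Rule 1: /e/ before nasal /m/ → [ẽ]
Rule 1: /e/ before nasal /m/ → [ẽ]
After rule 1: igĩnxẽmidipẽm
Rule 2: no segment meets the rule's conditions; no change.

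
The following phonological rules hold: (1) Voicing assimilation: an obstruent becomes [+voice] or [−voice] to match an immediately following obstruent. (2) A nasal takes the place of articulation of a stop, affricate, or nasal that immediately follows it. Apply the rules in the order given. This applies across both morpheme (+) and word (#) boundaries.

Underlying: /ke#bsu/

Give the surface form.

[ke#psu]

Rule 1: /b/ before /s/ (voiceless) → [p]
After rule 1: ke#psu
Rule 2: no segment meets the rule's conditions; no change.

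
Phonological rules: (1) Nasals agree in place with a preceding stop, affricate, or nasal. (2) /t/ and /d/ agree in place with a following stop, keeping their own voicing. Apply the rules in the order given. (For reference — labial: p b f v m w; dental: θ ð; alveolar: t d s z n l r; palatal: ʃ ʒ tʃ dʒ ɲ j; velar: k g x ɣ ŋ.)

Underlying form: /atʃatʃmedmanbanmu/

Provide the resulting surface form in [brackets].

Rule 1: /m/ after /tʃ/ (palatal) → [ɲ]
Rule 1: /m/ after /d/ (alveolar) → [n]
Rule 1: /m/ after /n/ (alveolar) → [n]
After rule 1: atʃatʃɲednanbannu
Rule 2: no segment meets the rule's conditions; no change.

[atʃatʃɲednanbannu]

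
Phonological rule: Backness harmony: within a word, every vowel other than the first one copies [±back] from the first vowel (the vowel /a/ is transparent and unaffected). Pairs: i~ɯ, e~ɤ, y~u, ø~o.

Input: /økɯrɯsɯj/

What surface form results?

/ɯ/ harmonizes with /ø/ ([-back]) → [i]
/ɯ/ harmonizes with /ø/ ([-back]) → [i]
/ɯ/ harmonizes with /ø/ ([-back]) → [i]

[økirisij]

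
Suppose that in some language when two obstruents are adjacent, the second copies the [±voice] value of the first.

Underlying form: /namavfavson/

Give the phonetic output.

/f/ after /v/ (voiced) → [v]
/s/ after /v/ (voiced) → [z]

[namavvavzon]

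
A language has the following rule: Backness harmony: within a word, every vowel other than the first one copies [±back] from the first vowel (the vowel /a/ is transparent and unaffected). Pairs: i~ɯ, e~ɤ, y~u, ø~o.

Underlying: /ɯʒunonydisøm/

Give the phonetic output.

[ɯʒunonudɯsom]

/y/ harmonizes with /ɯ/ ([+back]) → [u]
/i/ harmonizes with /ɯ/ ([+back]) → [ɯ]
/ø/ harmonizes with /ɯ/ ([+back]) → [o]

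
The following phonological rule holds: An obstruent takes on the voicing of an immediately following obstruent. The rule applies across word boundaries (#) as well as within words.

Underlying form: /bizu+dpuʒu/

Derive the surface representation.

[bizu+tpuʒu]

/d/ before /p/ (voiceless) → [t]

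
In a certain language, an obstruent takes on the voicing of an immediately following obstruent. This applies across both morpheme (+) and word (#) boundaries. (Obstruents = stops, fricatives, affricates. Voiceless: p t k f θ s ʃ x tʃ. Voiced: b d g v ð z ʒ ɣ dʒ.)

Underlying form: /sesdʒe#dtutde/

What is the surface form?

/s/ before /dʒ/ (voiced) → [z]
/d/ before /t/ (voiceless) → [t]
/t/ before /d/ (voiced) → [d]

[sezdʒe#ttudde]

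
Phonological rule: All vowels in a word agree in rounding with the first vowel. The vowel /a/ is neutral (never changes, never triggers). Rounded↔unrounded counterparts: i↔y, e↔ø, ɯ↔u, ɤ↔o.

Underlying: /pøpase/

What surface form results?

[pøpasø]

/e/ harmonizes with /ø/ ([+round]) → [ø]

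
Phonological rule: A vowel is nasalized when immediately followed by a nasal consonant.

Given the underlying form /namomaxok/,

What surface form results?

/a/ before nasal /m/ → [ã]
/o/ before nasal /m/ → [õ]

[nãmõmaxok]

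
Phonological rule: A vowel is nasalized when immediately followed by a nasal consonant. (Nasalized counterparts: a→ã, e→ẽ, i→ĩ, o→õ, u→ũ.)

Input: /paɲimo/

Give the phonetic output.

/a/ before nasal /ɲ/ → [ã]
/i/ before nasal /m/ → [ĩ]

[pãɲĩmo]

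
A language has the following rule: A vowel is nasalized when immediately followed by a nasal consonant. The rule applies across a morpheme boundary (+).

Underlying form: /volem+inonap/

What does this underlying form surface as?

/e/ before nasal /m/ → [ẽ]
/i/ before nasal /n/ → [ĩ]
/o/ before nasal /n/ → [õ]

[volẽm+ĩnõnap]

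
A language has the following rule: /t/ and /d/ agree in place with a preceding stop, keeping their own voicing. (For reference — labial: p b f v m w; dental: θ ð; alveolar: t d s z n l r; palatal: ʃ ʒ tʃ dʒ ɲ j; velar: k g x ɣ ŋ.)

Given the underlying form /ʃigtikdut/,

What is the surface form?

[ʃigkikgut]

/t/ after /g/ (velar) → [k]
/d/ after /k/ (velar) → [g]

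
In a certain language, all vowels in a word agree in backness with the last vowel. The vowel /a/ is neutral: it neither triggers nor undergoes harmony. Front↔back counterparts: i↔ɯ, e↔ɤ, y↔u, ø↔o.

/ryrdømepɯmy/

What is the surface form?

/ɯ/ harmonizes with /y/ ([-back]) → [i]

[ryrdømepimy]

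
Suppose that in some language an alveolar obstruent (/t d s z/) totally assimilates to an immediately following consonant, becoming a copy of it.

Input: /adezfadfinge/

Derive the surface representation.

/z/ before /f/ → [f] (total assimilation)
/d/ before /f/ → [f] (total assimilation)

[adeffaffinge]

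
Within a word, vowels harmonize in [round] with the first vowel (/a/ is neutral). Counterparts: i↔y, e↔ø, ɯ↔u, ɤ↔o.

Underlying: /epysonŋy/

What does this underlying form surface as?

/y/ harmonizes with /e/ ([-round]) → [i]
/o/ harmonizes with /e/ ([-round]) → [ɤ]
/y/ harmonizes with /e/ ([-round]) → [i]

[episɤnŋi]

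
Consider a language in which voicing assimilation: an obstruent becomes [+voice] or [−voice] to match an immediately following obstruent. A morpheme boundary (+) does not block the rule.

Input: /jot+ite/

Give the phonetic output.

[jot+ite]

no segment meets the rule's conditions; no change.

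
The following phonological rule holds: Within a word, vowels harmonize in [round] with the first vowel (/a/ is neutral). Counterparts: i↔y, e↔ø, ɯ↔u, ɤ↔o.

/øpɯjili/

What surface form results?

[øpujyly]

/ɯ/ harmonizes with /ø/ ([+round]) → [u]
/i/ harmonizes with /ø/ ([+round]) → [y]
/i/ harmonizes with /ø/ ([+round]) → [y]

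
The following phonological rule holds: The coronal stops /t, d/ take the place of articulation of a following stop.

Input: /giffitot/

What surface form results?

no segment meets the rule's conditions; no change.

[giffitot]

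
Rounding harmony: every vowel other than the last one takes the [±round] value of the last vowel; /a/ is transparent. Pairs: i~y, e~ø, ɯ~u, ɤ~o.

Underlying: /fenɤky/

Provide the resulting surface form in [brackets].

/e/ harmonizes with /y/ ([+round]) → [ø]
/ɤ/ harmonizes with /y/ ([+round]) → [o]

[fønoky]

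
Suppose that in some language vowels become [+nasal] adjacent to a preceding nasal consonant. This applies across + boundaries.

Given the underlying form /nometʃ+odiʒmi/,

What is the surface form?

/o/ after nasal /n/ → [õ]
/e/ after nasal /m/ → [ẽ]
/i/ after nasal /m/ → [ĩ]

[nõmẽtʃ+odiʒmĩ]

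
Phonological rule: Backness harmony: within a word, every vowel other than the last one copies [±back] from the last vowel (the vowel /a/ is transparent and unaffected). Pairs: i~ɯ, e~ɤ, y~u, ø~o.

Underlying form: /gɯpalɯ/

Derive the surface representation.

[gɯpalɯ]

no segment meets the rule's conditions; no change.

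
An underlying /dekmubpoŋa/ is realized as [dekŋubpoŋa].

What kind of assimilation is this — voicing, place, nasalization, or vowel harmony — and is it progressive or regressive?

/m/→[ŋ].
Each target copies a feature from the preceding segment, so the direction is progressive.

place assimilation, progressive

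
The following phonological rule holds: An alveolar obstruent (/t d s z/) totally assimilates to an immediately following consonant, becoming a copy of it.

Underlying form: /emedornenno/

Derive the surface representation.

no segment meets the rule's conditions; no change.

[emedornenno]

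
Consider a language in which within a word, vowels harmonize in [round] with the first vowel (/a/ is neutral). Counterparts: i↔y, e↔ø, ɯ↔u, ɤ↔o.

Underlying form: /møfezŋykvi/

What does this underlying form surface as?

[møføzŋykvy]

/e/ harmonizes with /ø/ ([+round]) → [ø]
/i/ harmonizes with /ø/ ([+round]) → [y]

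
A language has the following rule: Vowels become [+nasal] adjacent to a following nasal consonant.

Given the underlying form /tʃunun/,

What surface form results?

[tʃũnũn]

/u/ before nasal /n/ → [ũ]
/u/ before nasal /n/ → [ũ]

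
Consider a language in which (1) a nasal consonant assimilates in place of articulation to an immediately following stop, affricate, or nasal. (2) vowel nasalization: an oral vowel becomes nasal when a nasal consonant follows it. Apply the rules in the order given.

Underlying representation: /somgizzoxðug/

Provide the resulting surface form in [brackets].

[sõŋgizzoxðug]

Rule 1: /m/ before /g/ (velar) → [ŋ]
After rule 1: soŋgizzoxðug
Rule 2: /o/ before nasal /ŋ/ → [õ]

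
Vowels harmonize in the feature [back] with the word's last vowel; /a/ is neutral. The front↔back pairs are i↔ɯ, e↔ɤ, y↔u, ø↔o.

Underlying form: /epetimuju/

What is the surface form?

/e/ harmonizes with /u/ ([+back]) → [ɤ]
/e/ harmonizes with /u/ ([+back]) → [ɤ]
/i/ harmonizes with /u/ ([+back]) → [ɯ]

[ɤpɤtɯmuju]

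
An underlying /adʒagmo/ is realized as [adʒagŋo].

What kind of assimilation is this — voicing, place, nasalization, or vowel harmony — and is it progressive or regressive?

place assimilation, progressive

/m/→[ŋ].
Each target copies a feature from the preceding segment, so the direction is progressive.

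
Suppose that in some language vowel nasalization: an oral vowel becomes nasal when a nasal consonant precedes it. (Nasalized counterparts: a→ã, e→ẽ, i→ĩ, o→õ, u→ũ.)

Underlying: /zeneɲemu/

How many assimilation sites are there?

3

/e/ after nasal /n/ → [ẽ]
/e/ after nasal /ɲ/ → [ẽ]
/u/ after nasal /m/ → [ũ]
3 segments change.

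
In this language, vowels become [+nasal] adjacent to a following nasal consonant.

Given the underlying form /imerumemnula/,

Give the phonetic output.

[ĩmerũmẽmnula]

/i/ before nasal /m/ → [ĩ]
/u/ before nasal /m/ → [ũ]
/e/ before nasal /m/ → [ẽ]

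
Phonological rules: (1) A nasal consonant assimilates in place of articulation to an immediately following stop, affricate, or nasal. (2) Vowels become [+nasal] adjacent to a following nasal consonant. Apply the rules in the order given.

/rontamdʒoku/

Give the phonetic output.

Rule 1: /m/ before /dʒ/ (palatal) → [ɲ]
After rule 1: rontaɲdʒoku
Rule 2: /o/ before nasal /n/ → [õ]
Rule 2: /a/ before nasal /ɲ/ → [ã]

[rõntãɲdʒoku]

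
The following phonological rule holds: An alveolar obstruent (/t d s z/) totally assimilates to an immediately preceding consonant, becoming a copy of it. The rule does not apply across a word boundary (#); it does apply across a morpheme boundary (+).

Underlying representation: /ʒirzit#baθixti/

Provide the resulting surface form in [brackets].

[ʒirrit#baθixxi]

/z/ after /r/ → [r] (total assimilation)
/t/ after /x/ → [x] (total assimilation)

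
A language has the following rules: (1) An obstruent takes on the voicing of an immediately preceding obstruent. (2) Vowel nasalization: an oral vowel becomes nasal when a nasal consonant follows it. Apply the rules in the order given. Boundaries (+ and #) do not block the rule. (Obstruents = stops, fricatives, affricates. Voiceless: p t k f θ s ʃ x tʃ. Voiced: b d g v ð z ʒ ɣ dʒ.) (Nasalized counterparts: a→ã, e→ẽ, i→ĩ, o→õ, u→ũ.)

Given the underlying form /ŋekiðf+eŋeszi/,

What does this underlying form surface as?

Rule 1: /f/ after /ð/ (voiced) → [v]
Rule 1: /z/ after /s/ (voiceless) → [s]
After rule 1: ŋekiðv+eŋessi
Rule 2: /e/ before nasal /ŋ/ → [ẽ]

[ŋekiðv+ẽŋessi]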